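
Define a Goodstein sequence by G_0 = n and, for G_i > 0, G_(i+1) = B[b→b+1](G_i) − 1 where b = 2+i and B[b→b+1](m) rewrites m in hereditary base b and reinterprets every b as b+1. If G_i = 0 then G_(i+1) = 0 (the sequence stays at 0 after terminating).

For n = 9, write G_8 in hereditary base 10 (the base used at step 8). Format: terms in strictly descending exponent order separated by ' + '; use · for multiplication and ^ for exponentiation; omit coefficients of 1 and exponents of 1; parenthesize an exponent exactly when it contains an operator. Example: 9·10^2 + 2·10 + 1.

(0) 9|_2 = 2^(2 + 1) + 1 ↦ 3^(3 + 1) + 1|_3 = 82 ⇒ 81
(1) 81|_3 = 3^(3 + 1) ↦ 4^(4 + 1)|_4 = 1024 ⇒ 1023
(2) 1023|_4 = 3·4^4 + 3·4^3 + 3·4^2 + 3·4 + 3 ↦ 3·5^5 + 3·5^3 + 3·5^2 + 3·5 + 3|_5 = 9843 ⇒ 9842
(3) 9842|_5 = 3·5^5 + 3·5^3 + 3·5^2 + 3·5 + 2 ↦ 3·6^6 + 3·6^3 + 3·6^2 + 3·6 + 2|_6 = 140744 ⇒ 140743
(4) 140743|_6 = 3·6^6 + 3·6^3 + 3·6^2 + 3·6 + 1 ↦ 3·7^7 + 3·7^3 + 3·7^2 + 3·7 + 1|_7 = 2471827 ⇒ 2471826
(5) 2471826|_7 = 3·7^7 + 3·7^3 + 3·7^2 + 3·7 ↦ 3·8^8 + 3·8^3 + 3·8^2 + 3·8|_8 = 50333400 ⇒ 50333399
(6) 50333399|_8 = 3·8^8 + 3·8^3 + 3·8^2 + 2·8 + 7 ↦ 3·9^9 + 3·9^3 + 3·9^2 + 2·9 + 7|_9 = 1162263922 ⇒ 1162263921
(7) 1162263921|_9 = 3·9^9 + 3·9^3 + 3·9^2 + 2·9 + 6 ↦ 3·10^10 + 3·10^3 + 3·10^2 + 2·10 + 6|_10 = 30000003326 ⇒ 30000003325

3·10^10 + 3·10^3 + 3·10^2 + 2·10 + 5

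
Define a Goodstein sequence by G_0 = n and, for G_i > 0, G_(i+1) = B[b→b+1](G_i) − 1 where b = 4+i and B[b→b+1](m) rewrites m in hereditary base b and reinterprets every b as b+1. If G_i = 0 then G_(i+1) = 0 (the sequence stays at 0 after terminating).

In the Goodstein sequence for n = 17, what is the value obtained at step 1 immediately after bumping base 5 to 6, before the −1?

base 4: 17 = 4^2 + 1; at 5: 5^2 + 1 = 26; next = 25
base 5: 25 = 5^2; at 6: 6^2 = 36; next = 35

36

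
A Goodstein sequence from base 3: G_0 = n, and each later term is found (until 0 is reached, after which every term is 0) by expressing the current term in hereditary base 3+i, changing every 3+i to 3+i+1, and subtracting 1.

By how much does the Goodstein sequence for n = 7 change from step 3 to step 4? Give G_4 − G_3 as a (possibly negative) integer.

0

base 3: 7 = 2·3 + 1; at 4: 2·4 + 1 = 9; next = 8
base 4: 8 = 2·4; at 5: 2·5 = 10; next = 9
base 5: 9 = 5 + 4; at 6: 6 + 4 = 10; next = 9
base 6: 9 = 6 + 3; at 7: 7 + 3 = 10; next = 9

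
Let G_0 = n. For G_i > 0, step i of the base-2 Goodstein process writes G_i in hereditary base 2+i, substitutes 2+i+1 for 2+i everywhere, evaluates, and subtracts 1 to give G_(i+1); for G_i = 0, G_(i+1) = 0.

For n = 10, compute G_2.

step 0: 10 = 2^(2 + 1) + 2; sub 3 for 2: 3^(3 + 1) + 3; = 84; G_1 = 84−1 = 83
step 1: 83 = 3^(3 + 1) + 2; sub 4 for 3: 4^(4 + 1) + 2; = 1026; G_2 = 1026−1 = 1025
step 2: 1025 = 4^(4 + 1) + 1; sub 5 for 4: 5^(5 + 1) + 1; = 15626; G_3 = 15626−1 = 15625

1025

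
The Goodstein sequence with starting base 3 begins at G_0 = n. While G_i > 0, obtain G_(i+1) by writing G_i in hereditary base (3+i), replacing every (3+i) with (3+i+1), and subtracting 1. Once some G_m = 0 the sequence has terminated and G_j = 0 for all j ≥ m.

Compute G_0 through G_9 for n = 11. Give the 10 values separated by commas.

11, 17, 25, 35, 39, 43, 47, 51, 55, 59

G_0 = 11. HB_3(11) = 3^2 + 2. Bump = 18. G_1 = 17.
G_1 = 17. HB_4(17) = 4^2 + 1. Bump = 26. G_2 = 25.
G_2 = 25. HB_5(25) = 5^2. Bump = 36. G_3 = 35.
G_3 = 35. HB_6(35) = 5·6 + 5. Bump = 40. G_4 = 39.
G_4 = 39. HB_7(39) = 5·7 + 4. Bump = 44. G_5 = 43.
G_5 = 43. HB_8(43) = 5·8 + 3. Bump = 48. G_6 = 47.
G_6 = 47. HB_9(47) = 5·9 + 2. Bump = 52. G_7 = 51.
G_7 = 51. HB_10(51) = 5·10 + 1. Bump = 56. G_8 = 55.
G_8 = 55. HB_11(55) = 5·11. Bump = 60. G_9 = 59.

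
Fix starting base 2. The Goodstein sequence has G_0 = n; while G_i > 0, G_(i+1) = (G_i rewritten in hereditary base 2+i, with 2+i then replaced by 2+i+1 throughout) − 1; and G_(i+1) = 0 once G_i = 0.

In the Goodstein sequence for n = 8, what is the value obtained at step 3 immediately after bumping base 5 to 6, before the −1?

93396

G_0=8  [base 2] 2^(2 + 1)  →[2↦3]→  3^(3 + 1) = 81  −1 ⇒ G_1=80
G_1=80  [base 3] 2·3^3 + 2·3^2 + 2·3 + 2  →[3↦4]→  2·4^4 + 2·4^2 + 2·4 + 2 = 554  −1 ⇒ G_2=553
G_2=553  [base 4] 2·4^4 + 2·4^2 + 2·4 + 1  →[4↦5]→  2·5^5 + 2·5^2 + 2·5 + 1 = 6311  −1 ⇒ G_3=6310
G_3=6310  [base 5] 2·5^5 + 2·5^2 + 2·5  →[5↦6]→  2·6^6 + 2·6^2 + 2·6 = 93396  −1 ⇒ G_4=93395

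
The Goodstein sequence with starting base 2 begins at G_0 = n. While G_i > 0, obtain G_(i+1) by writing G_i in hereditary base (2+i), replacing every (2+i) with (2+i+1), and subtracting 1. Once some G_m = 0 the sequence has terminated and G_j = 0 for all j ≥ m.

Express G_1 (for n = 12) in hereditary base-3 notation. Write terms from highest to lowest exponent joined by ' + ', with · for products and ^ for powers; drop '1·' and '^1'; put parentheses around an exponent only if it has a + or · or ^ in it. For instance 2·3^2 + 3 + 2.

3^(3 + 1) + 2·3^2 + 2·3 + 2

(0) 12|_2 = 2^(2 + 1) + 2^2 ↦ 3^(3 + 1) + 3^3|_3 = 108 ⇒ 107
(1) 107|_3 = 3^(3 + 1) + 2·3^2 + 2·3 + 2 ↦ 4^(4 + 1) + 2·4^2 + 2·4 + 2|_4 = 1066 ⇒ 1065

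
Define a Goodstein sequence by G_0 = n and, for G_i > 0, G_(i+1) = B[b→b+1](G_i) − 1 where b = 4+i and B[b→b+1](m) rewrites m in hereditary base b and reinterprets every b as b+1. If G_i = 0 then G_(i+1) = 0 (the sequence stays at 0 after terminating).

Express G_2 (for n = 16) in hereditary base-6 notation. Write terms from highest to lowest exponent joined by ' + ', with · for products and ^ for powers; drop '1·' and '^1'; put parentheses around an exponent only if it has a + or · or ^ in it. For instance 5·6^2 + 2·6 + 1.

4·6 + 3

G_0 = 16. HB_4(16) = 4^2. Bump = 25. G_1 = 24.
G_1 = 24. HB_5(24) = 4·5 + 4. Bump = 28. G_2 = 27.
G_2 = 27. HB_6(27) = 4·6 + 3. Bump = 31. G_3 = 30.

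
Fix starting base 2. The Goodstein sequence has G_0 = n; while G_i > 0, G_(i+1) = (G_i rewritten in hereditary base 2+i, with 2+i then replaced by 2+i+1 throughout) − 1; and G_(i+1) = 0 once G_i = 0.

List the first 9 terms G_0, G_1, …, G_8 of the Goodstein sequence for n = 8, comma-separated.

i=0: 8 = 2^(2 + 1) (b=2); 2→3: 3^(3 + 1) = 81; 81−1 = 80
i=1: 80 = 2·3^3 + 2·3^2 + 2·3 + 2 (b=3); 3→4: 2·4^4 + 2·4^2 + 2·4 + 2 = 554; 554−1 = 553
i=2: 553 = 2·4^4 + 2·4^2 + 2·4 + 1 (b=4); 4→5: 2·5^5 + 2·5^2 + 2·5 + 1 = 6311; 6311−1 = 6310
i=3: 6310 = 2·5^5 + 2·5^2 + 2·5 (b=5); 5→6: 2·6^6 + 2·6^2 + 2·6 = 93396; 93396−1 = 93395
i=4: 93395 = 2·6^6 + 2·6^2 + 6 + 5 (b=6); 6→7: 2·7^7 + 2·7^2 + 7 + 5 = 1647196; 1647196−1 = 1647195
i=5: 1647195 = 2·7^7 + 2·7^2 + 7 + 4 (b=7); 7→8: 2·8^8 + 2·8^2 + 8 + 4 = 33554572; 33554572−1 = 33554571
i=6: 33554571 = 2·8^8 + 2·8^2 + 8 + 3 (b=8); 8→9: 2·9^9 + 2·9^2 + 9 + 3 = 774841152; 774841152−1 = 774841151
i=7: 774841151 = 2·9^9 + 2·9^2 + 9 + 2 (b=9); 9→10: 2·10^10 + 2·10^2 + 10 + 2 = 20000000212; 20000000212−1 = 20000000211

8, 80, 553, 6310, 93395, 1647195, 33554571, 774841151, 20000000211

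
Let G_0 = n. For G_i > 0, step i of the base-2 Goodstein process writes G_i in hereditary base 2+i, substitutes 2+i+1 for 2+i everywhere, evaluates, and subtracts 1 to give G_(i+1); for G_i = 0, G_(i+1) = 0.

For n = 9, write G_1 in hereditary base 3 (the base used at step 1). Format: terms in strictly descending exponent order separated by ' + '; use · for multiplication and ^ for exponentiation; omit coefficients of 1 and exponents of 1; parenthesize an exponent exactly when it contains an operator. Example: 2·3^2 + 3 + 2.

3^(3 + 1)

step 0: 9 = 2^(2 + 1) + 1; sub 3 for 2: 3^(3 + 1) + 1; = 82; G_1 = 82−1 = 81
step 1: 81 = 3^(3 + 1); sub 4 for 3: 4^(4 + 1); = 1024; G_2 = 1024−1 = 1023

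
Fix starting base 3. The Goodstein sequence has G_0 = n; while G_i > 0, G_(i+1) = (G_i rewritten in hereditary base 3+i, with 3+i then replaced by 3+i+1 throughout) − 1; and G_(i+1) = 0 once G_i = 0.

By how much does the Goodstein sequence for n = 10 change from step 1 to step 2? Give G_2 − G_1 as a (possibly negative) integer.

[0] 10 ≡ 3^2 + 1 (base 3). Lift 4: 17. −1: 16.
[1] 16 ≡ 4^2 (base 4). Lift 5: 25. −1: 24.

8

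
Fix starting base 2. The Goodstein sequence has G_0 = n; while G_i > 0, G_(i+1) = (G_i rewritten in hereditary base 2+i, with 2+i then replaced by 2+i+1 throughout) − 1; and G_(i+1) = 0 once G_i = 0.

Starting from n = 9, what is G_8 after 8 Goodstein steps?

G_0=9  [base 2] 2^(2 + 1) + 1  →[2↦3]→  3^(3 + 1) + 1 = 82  −1 ⇒ G_1=81
G_1=81  [base 3] 3^(3 + 1)  →[3↦4]→  4^(4 + 1) = 1024  −1 ⇒ G_2=1023
G_2=1023  [base 4] 3·4^4 + 3·4^3 + 3·4^2 + 3·4 + 3  →[4↦5]→  3·5^5 + 3·5^3 + 3·5^2 + 3·5 + 3 = 9843  −1 ⇒ G_3=9842
G_3=9842  [base 5] 3·5^5 + 3·5^3 + 3·5^2 + 3·5 + 2  →[5↦6]→  3·6^6 + 3·6^3 + 3·6^2 + 3·6 + 2 = 140744  −1 ⇒ G_4=140743
G_4=140743  [base 6] 3·6^6 + 3·6^3 + 3·6^2 + 3·6 + 1  →[6↦7]→  3·7^7 + 3·7^3 + 3·7^2 + 3·7 + 1 = 2471827  −1 ⇒ G_5=2471826
G_5=2471826  [base 7] 3·7^7 + 3·7^3 + 3·7^2 + 3·7  →[7↦8]→  3·8^8 + 3·8^3 + 3·8^2 + 3·8 = 50333400  −1 ⇒ G_6=50333399
G_6=50333399  [base 8] 3·8^8 + 3·8^3 + 3·8^2 + 2·8 + 7  →[8↦9]→  3·9^9 + 3·9^3 + 3·9^2 + 2·9 + 7 = 1162263922  −1 ⇒ G_7=1162263921
G_7=1162263921  [base 9] 3·9^9 + 3·9^3 + 3·9^2 + 2·9 + 6  →[9↦10]→  3·10^10 + 3·10^3 + 3·10^2 + 2·10 + 6 = 30000003326  −1 ⇒ G_8=30000003325

30000003325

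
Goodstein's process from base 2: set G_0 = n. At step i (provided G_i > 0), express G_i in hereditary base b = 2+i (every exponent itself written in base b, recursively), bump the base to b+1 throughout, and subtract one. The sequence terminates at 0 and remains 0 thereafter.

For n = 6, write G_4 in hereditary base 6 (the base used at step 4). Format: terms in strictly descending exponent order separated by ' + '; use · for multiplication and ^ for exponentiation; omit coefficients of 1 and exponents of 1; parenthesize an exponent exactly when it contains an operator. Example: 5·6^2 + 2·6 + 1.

5·6^5 + 5·6^4 + 5·6^3 + 5·6^2 + 5·6 + 5

base 2: 6 = 2^2 + 2; at 3: 3^3 + 3 = 30; next = 29
base 3: 29 = 3^3 + 2; at 4: 4^4 + 2 = 258; next = 257
base 4: 257 = 4^4 + 1; at 5: 5^5 + 1 = 3126; next = 3125
base 5: 3125 = 5^5; at 6: 6^6 = 46656; next = 46655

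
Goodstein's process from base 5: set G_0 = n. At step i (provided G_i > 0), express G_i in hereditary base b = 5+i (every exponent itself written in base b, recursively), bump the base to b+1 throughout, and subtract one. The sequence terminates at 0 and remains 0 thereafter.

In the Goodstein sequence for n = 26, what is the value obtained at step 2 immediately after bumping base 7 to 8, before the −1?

[0] 26 ≡ 5^2 + 1 (base 5). Lift 6: 37. −1: 36.
[1] 36 ≡ 6^2 (base 6). Lift 7: 49. −1: 48.

54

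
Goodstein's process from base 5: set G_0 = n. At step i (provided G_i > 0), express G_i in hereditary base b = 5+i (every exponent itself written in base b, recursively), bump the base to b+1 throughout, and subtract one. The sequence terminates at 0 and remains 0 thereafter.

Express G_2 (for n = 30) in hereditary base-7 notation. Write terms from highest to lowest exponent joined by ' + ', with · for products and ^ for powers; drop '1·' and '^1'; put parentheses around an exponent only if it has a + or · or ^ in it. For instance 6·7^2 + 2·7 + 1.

G_0=30  [base 5] 5^2 + 5  →[5↦6]→  6^2 + 6 = 42  −1 ⇒ G_1=41
G_1=41  [base 6] 6^2 + 5  →[6↦7]→  7^2 + 5 = 54  −1 ⇒ G_2=53

7^2 + 4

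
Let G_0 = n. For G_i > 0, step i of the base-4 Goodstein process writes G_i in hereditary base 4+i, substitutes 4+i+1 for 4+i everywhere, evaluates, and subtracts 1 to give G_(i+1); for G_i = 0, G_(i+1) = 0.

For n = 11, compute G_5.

15

[0] 11 ≡ 2·4 + 3 (base 4). Lift 5: 13. −1: 12.
[1] 12 ≡ 2·5 + 2 (base 5). Lift 6: 14. −1: 13.
[2] 13 ≡ 2·6 + 1 (base 6). Lift 7: 15. −1: 14.
[3] 14 ≡ 2·7 (base 7). Lift 8: 16. −1: 15.
[4] 15 ≡ 8 + 7 (base 8). Lift 9: 16. −1: 15.
[5] 15 ≡ 9 + 6 (base 9). Lift 10: 16. −1: 15.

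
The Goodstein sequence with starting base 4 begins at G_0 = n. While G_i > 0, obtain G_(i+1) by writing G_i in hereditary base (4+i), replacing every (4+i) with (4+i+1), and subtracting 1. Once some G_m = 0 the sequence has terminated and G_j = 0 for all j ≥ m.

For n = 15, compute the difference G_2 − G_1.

2

G_0=15  [base 4] 3·4 + 3  →[4↦5]→  3·5 + 3 = 18  −1 ⇒ G_1=17
G_1=17  [base 5] 3·5 + 2  →[5↦6]→  3·6 + 2 = 20  −1 ⇒ G_2=19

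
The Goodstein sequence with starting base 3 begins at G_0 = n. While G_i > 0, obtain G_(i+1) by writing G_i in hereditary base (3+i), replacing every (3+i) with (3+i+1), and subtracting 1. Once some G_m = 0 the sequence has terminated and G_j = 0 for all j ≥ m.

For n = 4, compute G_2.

step 0: 4 = 3 + 1; sub 4 for 3: 4 + 1; = 5; G_1 = 5−1 = 4
step 1: 4 = 4; sub 5 for 4: 5; = 5; G_2 = 5−1 = 4
step 2: 4 = 4; sub 6 for 5: 4; = 4; G_3 = 4−1 = 3

4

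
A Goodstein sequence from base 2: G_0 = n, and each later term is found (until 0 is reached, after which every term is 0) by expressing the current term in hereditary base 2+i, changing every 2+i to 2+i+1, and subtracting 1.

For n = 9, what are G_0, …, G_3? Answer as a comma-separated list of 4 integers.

step 0: 9 = 2^(2 + 1) + 1; sub 3 for 2: 3^(3 + 1) + 1; = 82; G_1 = 82−1 = 81
step 1: 81 = 3^(3 + 1); sub 4 for 3: 4^(4 + 1); = 1024; G_2 = 1024−1 = 1023
step 2: 1023 = 3·4^4 + 3·4^3 + 3·4^2 + 3·4 + 3; sub 5 for 4: 3·5^5 + 3·5^3 + 3·5^2 + 3·5 + 3; = 9843; G_3 = 9843−1 = 9842

9, 81, 1023, 9842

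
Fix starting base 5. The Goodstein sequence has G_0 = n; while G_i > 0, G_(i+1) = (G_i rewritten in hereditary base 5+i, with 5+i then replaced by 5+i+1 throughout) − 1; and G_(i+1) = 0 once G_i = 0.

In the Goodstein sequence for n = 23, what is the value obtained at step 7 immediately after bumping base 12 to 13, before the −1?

44

i=0: 23 = 4·5 + 3 (b=5); 5→6: 4·6 + 3 = 27; 27−1 = 26
i=1: 26 = 4·6 + 2 (b=6); 6→7: 4·7 + 2 = 30; 30−1 = 29
i=2: 29 = 4·7 + 1 (b=7); 7→8: 4·8 + 1 = 33; 33−1 = 32
i=3: 32 = 4·8 (b=8); 8→9: 4·9 = 36; 36−1 = 35
i=4: 35 = 3·9 + 8 (b=9); 9→10: 3·10 + 8 = 38; 38−1 = 37
i=5: 37 = 3·10 + 7 (b=10); 10→11: 3·11 + 7 = 40; 40−1 = 39
i=6: 39 = 3·11 + 6 (b=11); 11→12: 3·12 + 6 = 42; 42−1 = 41
i=7: 41 = 3·12 + 5 (b=12); 12→13: 3·13 + 5 = 44; 44−1 = 43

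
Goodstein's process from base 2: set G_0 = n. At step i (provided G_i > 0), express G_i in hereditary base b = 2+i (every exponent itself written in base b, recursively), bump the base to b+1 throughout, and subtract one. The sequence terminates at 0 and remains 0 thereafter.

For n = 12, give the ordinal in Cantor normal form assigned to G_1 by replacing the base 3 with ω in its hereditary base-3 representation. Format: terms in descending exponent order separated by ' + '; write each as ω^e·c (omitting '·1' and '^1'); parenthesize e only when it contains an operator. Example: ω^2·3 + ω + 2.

ω^(ω + 1) + ω^2·2 + ω·2 + 2

(0) 12|_2 = 2^(2 + 1) + 2^2 ↦ 3^(3 + 1) + 3^3|_3 = 108 ⇒ 107
(1) 107|_3 = 3^(3 + 1) + 2·3^2 + 2·3 + 2 ↦ 4^(4 + 1) + 2·4^2 + 2·4 + 2|_4 = 1066 ⇒ 1065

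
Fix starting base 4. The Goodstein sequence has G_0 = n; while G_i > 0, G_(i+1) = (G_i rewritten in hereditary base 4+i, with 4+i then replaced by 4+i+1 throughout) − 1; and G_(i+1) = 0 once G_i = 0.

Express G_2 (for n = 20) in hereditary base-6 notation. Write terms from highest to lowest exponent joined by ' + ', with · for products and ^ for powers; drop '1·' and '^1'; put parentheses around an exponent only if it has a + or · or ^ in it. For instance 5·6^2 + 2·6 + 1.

6^2 + 3

20 —HB4→ 4^2 + 4 —bump→ 5^2 + 5 = 30 —(−1)→ 29
29 —HB5→ 5^2 + 4 —bump→ 6^2 + 4 = 40 —(−1)→ 39
39 —HB6→ 6^2 + 3 —bump→ 7^2 + 3 = 52 —(−1)→ 51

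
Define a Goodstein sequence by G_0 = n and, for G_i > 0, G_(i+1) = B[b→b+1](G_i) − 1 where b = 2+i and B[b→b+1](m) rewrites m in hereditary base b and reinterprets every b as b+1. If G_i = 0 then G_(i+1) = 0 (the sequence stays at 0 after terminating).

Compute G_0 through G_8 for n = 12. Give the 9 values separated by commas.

12, 107, 1065, 15685, 280019, 5764910, 134217867, 3486784574, 100000000211

step 0: 12 = 2^(2 + 1) + 2^2; sub 3 for 2: 3^(3 + 1) + 3^3; = 108; G_1 = 108−1 = 107
step 1: 107 = 3^(3 + 1) + 2·3^2 + 2·3 + 2; sub 4 for 3: 4^(4 + 1) + 2·4^2 + 2·4 + 2; = 1066; G_2 = 1066−1 = 1065
step 2: 1065 = 4^(4 + 1) + 2·4^2 + 2·4 + 1; sub 5 for 4: 5^(5 + 1) + 2·5^2 + 2·5 + 1; = 15686; G_3 = 15686−1 = 15685
step 3: 15685 = 5^(5 + 1) + 2·5^2 + 2·5; sub 6 for 5: 6^(6 + 1) + 2·6^2 + 2·6; = 280020; G_4 = 280020−1 = 280019
step 4: 280019 = 6^(6 + 1) + 2·6^2 + 6 + 5; sub 7 for 6: 7^(7 + 1) + 2·7^2 + 7 + 5; = 5764911; G_5 = 5764911−1 = 5764910
step 5: 5764910 = 7^(7 + 1) + 2·7^2 + 7 + 4; sub 8 for 7: 8^(8 + 1) + 2·8^2 + 8 + 4; = 134217868; G_6 = 134217868−1 = 134217867
step 6: 134217867 = 8^(8 + 1) + 2·8^2 + 8 + 3; sub 9 for 8: 9^(9 + 1) + 2·9^2 + 9 + 3; = 3486784575; G_7 = 3486784575−1 = 3486784574
step 7: 3486784574 = 9^(9 + 1) + 2·9^2 + 9 + 2; sub 10 for 9: 10^(10 + 1) + 2·10^2 + 10 + 2; = 100000000212; G_8 = 100000000212−1 = 100000000211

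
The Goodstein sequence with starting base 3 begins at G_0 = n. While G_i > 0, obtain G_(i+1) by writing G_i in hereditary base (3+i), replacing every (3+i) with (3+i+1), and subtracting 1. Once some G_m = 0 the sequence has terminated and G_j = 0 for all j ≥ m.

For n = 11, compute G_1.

17

i=0: 11 = 3^2 + 2 (b=3); 3→4: 4^2 + 2 = 18; 18−1 = 17
i=1: 17 = 4^2 + 1 (b=4); 4→5: 5^2 + 1 = 26; 26−1 = 25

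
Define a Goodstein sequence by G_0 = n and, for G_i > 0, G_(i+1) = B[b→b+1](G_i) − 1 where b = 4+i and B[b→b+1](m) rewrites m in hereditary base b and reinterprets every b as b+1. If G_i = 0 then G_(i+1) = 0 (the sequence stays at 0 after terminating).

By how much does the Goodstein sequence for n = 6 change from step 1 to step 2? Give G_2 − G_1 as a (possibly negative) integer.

0

(0) 6|_4 = 4 + 2 ↦ 5 + 2|_5 = 7 ⇒ 6
(1) 6|_5 = 5 + 1 ↦ 6 + 1|_6 = 7 ⇒ 6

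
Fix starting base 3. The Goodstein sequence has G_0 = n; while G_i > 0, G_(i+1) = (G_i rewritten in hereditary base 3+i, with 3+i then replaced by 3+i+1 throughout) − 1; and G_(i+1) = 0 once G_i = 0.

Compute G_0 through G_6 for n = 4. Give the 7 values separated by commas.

(0) 4|_3 = 3 + 1 ↦ 4 + 1|_4 = 5 ⇒ 4
(1) 4|_4 = 4 ↦ 5|_5 = 5 ⇒ 4
(2) 4|_5 = 4 ↦ 4|_6 = 4 ⇒ 3
(3) 3|_6 = 3 ↦ 3|_7 = 3 ⇒ 2
(4) 2|_7 = 2 ↦ 2|_8 = 2 ⇒ 1
(5) 1|_8 = 1 ↦ 1|_9 = 1 ⇒ 0

4, 4, 4, 3, 2, 1, 0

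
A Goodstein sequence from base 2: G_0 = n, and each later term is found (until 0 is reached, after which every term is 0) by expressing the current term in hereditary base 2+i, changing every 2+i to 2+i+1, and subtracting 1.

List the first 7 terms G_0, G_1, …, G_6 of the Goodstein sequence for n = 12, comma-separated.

12, 107, 1065, 15685, 280019, 5764910, 134217867

base 2: 12 = 2^(2 + 1) + 2^2; at 3: 3^(3 + 1) + 3^3 = 108; next = 107
base 3: 107 = 3^(3 + 1) + 2·3^2 + 2·3 + 2; at 4: 4^(4 + 1) + 2·4^2 + 2·4 + 2 = 1066; next = 1065
base 4: 1065 = 4^(4 + 1) + 2·4^2 + 2·4 + 1; at 5: 5^(5 + 1) + 2·5^2 + 2·5 + 1 = 15686; next = 15685
base 5: 15685 = 5^(5 + 1) + 2·5^2 + 2·5; at 6: 6^(6 + 1) + 2·6^2 + 2·6 = 280020; next = 280019
base 6: 280019 = 6^(6 + 1) + 2·6^2 + 6 + 5; at 7: 7^(7 + 1) + 2·7^2 + 7 + 5 = 5764911; next = 5764910
base 7: 5764910 = 7^(7 + 1) + 2·7^2 + 7 + 4; at 8: 8^(8 + 1) + 2·8^2 + 8 + 4 = 134217868; next = 134217867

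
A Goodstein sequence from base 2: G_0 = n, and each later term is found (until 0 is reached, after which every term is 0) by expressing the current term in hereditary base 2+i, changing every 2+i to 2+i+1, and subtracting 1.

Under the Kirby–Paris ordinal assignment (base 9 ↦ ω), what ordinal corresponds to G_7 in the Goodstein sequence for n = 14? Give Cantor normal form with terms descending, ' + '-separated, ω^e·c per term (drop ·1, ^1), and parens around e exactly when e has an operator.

step 0: 14 = 2^(2 + 1) + 2^2 + 2; sub 3 for 2: 3^(3 + 1) + 3^3 + 3; = 111; G_1 = 111−1 = 110
step 1: 110 = 3^(3 + 1) + 3^3 + 2; sub 4 for 3: 4^(4 + 1) + 4^4 + 2; = 1282; G_2 = 1282−1 = 1281
step 2: 1281 = 4^(4 + 1) + 4^4 + 1; sub 5 for 4: 5^(5 + 1) + 5^5 + 1; = 18751; G_3 = 18751−1 = 18750
step 3: 18750 = 5^(5 + 1) + 5^5; sub 6 for 5: 6^(6 + 1) + 6^6; = 326592; G_4 = 326592−1 = 326591
step 4: 326591 = 6^(6 + 1) + 5·6^5 + 5·6^4 + 5·6^3 + 5·6^2 + 5·6 + 5; sub 7 for 6: 7^(7 + 1) + 5·7^5 + 5·7^4 + 5·7^3 + 5·7^2 + 5·7 + 5; = 5862841; G_5 = 5862841−1 = 5862840
step 5: 5862840 = 7^(7 + 1) + 5·7^5 + 5·7^4 + 5·7^3 + 5·7^2 + 5·7 + 4; sub 8 for 7: 8^(8 + 1) + 5·8^5 + 5·8^4 + 5·8^3 + 5·8^2 + 5·8 + 4; = 134404972; G_6 = 134404972−1 = 134404971
step 6: 134404971 = 8^(8 + 1) + 5·8^5 + 5·8^4 + 5·8^3 + 5·8^2 + 5·8 + 3; sub 9 for 8: 9^(9 + 1) + 5·9^5 + 5·9^4 + 5·9^3 + 5·9^2 + 5·9 + 3; = 3487116549; G_7 = 3487116549−1 = 3487116548
step 7: 3487116548 = 9^(9 + 1) + 5·9^5 + 5·9^4 + 5·9^3 + 5·9^2 + 5·9 + 2; sub 10 for 9: 10^(10 + 1) + 5·10^5 + 5·10^4 + 5·10^3 + 5·10^2 + 5·10 + 2; = 100000555552; G_8 = 100000555552−1 = 100000555551

ω^(ω + 1) + ω^5·5 + ω^4·5 + ω^3·5 + ω^2·5 + ω·5 + 2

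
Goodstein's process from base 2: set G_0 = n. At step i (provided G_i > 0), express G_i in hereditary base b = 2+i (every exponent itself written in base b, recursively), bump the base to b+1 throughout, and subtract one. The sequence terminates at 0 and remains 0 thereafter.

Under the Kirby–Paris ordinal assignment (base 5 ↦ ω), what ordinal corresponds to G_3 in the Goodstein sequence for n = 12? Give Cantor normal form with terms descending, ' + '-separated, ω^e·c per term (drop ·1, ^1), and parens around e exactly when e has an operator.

(0) 12|_2 = 2^(2 + 1) + 2^2 ↦ 3^(3 + 1) + 3^3|_3 = 108 ⇒ 107
(1) 107|_3 = 3^(3 + 1) + 2·3^2 + 2·3 + 2 ↦ 4^(4 + 1) + 2·4^2 + 2·4 + 2|_4 = 1066 ⇒ 1065
(2) 1065|_4 = 4^(4 + 1) + 2·4^2 + 2·4 + 1 ↦ 5^(5 + 1) + 2·5^2 + 2·5 + 1|_5 = 15686 ⇒ 15685

ω^(ω + 1) + ω^2·2 + ω·2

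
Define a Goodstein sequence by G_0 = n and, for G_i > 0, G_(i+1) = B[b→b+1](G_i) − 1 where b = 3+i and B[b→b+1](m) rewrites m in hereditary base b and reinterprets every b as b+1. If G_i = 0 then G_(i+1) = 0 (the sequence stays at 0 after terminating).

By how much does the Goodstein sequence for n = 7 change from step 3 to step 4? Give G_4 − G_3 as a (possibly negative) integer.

i=0: 7 = 2·3 + 1 (b=3); 3→4: 2·4 + 1 = 9; 9−1 = 8
i=1: 8 = 2·4 (b=4); 4→5: 2·5 = 10; 10−1 = 9
i=2: 9 = 5 + 4 (b=5); 5→6: 6 + 4 = 10; 10−1 = 9
i=3: 9 = 6 + 3 (b=6); 6→7: 7 + 3 = 10; 10−1 = 9

0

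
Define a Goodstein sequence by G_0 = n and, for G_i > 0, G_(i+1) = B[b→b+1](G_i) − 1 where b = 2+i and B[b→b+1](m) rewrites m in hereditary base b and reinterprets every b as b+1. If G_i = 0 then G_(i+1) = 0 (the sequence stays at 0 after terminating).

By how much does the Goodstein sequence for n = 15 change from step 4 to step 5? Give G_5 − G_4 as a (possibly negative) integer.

step 0: 15 = 2^(2 + 1) + 2^2 + 2 + 1; sub 3 for 2: 3^(3 + 1) + 3^3 + 3 + 1; = 112; G_1 = 112−1 = 111
step 1: 111 = 3^(3 + 1) + 3^3 + 3; sub 4 for 3: 4^(4 + 1) + 4^4 + 4; = 1284; G_2 = 1284−1 = 1283
step 2: 1283 = 4^(4 + 1) + 4^4 + 3; sub 5 for 4: 5^(5 + 1) + 5^5 + 3; = 18753; G_3 = 18753−1 = 18752
step 3: 18752 = 5^(5 + 1) + 5^5 + 2; sub 6 for 5: 6^(6 + 1) + 6^6 + 2; = 326594; G_4 = 326594−1 = 326593
step 4: 326593 = 6^(6 + 1) + 6^6 + 1; sub 7 for 6: 7^(7 + 1) + 7^7 + 1; = 6588345; G_5 = 6588345−1 = 6588344

6261751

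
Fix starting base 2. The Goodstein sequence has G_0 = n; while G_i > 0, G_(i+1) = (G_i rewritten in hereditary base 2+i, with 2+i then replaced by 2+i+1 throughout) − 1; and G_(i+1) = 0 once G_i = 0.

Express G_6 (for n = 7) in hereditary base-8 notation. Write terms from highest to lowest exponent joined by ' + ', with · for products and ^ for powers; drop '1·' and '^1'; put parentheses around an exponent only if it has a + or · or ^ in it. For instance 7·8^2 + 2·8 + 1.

[0] 7 ≡ 2^2 + 2 + 1 (base 2). Lift 3: 31. −1: 30.
[1] 30 ≡ 3^3 + 3 (base 3). Lift 4: 260. −1: 259.
[2] 259 ≡ 4^4 + 3 (base 4). Lift 5: 3128. −1: 3127.
[3] 3127 ≡ 5^5 + 2 (base 5). Lift 6: 46658. −1: 46657.
[4] 46657 ≡ 6^6 + 1 (base 6). Lift 7: 823544. −1: 823543.
[5] 823543 ≡ 7^7 (base 7). Lift 8: 16777216. −1: 16777215.
[6] 16777215 ≡ 7·8^7 + 7·8^6 + 7·8^5 + 7·8^4 + 7·8^3 + 7·8^2 + 7·8 + 7 (base 8). Lift 9: 37665880. −1: 37665879.

7·8^7 + 7·8^6 + 7·8^5 + 7·8^4 + 7·8^3 + 7·8^2 + 7·8 + 7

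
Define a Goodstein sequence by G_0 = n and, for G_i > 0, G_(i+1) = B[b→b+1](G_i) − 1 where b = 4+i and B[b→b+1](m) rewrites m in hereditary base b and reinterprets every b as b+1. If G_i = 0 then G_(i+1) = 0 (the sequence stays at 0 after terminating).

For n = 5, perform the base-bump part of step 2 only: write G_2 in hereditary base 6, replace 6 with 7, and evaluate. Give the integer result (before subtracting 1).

5

(0) 5|_4 = 4 + 1 ↦ 5 + 1|_5 = 6 ⇒ 5
(1) 5|_5 = 5 ↦ 6|_6 = 6 ⇒ 5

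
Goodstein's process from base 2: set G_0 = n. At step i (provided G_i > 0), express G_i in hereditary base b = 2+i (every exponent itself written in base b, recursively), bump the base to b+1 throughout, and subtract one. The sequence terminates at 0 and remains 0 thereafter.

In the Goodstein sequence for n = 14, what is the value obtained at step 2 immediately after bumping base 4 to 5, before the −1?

18751

i=0: 14 = 2^(2 + 1) + 2^2 + 2 (b=2); 2→3: 3^(3 + 1) + 3^3 + 3 = 111; 111−1 = 110
i=1: 110 = 3^(3 + 1) + 3^3 + 2 (b=3); 3→4: 4^(4 + 1) + 4^4 + 2 = 1282; 1282−1 = 1281
i=2: 1281 = 4^(4 + 1) + 4^4 + 1 (b=4); 4→5: 5^(5 + 1) + 5^5 + 1 = 18751; 18751−1 = 18750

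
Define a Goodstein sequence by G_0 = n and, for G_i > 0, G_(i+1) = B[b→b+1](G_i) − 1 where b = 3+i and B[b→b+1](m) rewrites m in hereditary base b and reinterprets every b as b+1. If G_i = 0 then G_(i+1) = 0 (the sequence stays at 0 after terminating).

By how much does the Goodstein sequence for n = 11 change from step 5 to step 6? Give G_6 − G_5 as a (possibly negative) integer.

G_0 = 11. HB_3(11) = 3^2 + 2. Bump = 18. G_1 = 17.
G_1 = 17. HB_4(17) = 4^2 + 1. Bump = 26. G_2 = 25.
G_2 = 25. HB_5(25) = 5^2. Bump = 36. G_3 = 35.
G_3 = 35. HB_6(35) = 5·6 + 5. Bump = 40. G_4 = 39.
G_4 = 39. HB_7(39) = 5·7 + 4. Bump = 44. G_5 = 43.
G_5 = 43. HB_8(43) = 5·8 + 3. Bump = 48. G_6 = 47.

4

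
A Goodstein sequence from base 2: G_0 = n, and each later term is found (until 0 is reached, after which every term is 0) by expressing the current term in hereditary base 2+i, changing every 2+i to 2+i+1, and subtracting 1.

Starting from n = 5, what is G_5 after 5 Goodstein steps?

(0) 5|_2 = 2^2 + 1 ↦ 3^3 + 1|_3 = 28 ⇒ 27
(1) 27|_3 = 3^3 ↦ 4^4|_4 = 256 ⇒ 255
(2) 255|_4 = 3·4^3 + 3·4^2 + 3·4 + 3 ↦ 3·5^3 + 3·5^2 + 3·5 + 3|_5 = 468 ⇒ 467
(3) 467|_5 = 3·5^3 + 3·5^2 + 3·5 + 2 ↦ 3·6^3 + 3·6^2 + 3·6 + 2|_6 = 776 ⇒ 775
(4) 775|_6 = 3·6^3 + 3·6^2 + 3·6 + 1 ↦ 3·7^3 + 3·7^2 + 3·7 + 1|_7 = 1198 ⇒ 1197
(5) 1197|_7 = 3·7^3 + 3·7^2 + 3·7 ↦ 3·8^3 + 3·8^2 + 3·8|_8 = 1752 ⇒ 1751

1197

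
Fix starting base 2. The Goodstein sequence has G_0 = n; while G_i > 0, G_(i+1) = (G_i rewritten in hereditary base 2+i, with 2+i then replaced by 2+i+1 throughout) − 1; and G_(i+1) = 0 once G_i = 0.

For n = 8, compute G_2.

553

step 0: 8 = 2^(2 + 1); sub 3 for 2: 3^(3 + 1); = 81; G_1 = 81−1 = 80
step 1: 80 = 2·3^3 + 2·3^2 + 2·3 + 2; sub 4 for 3: 2·4^4 + 2·4^2 + 2·4 + 2; = 554; G_2 = 554−1 = 553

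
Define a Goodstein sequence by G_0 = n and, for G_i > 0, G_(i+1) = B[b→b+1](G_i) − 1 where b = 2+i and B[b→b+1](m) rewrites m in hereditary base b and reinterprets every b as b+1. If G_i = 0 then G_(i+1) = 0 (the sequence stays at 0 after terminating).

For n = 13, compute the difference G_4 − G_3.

264619

step 0: 13 = 2^(2 + 1) + 2^2 + 1; sub 3 for 2: 3^(3 + 1) + 3^3 + 1; = 109; G_1 = 109−1 = 108
step 1: 108 = 3^(3 + 1) + 3^3; sub 4 for 3: 4^(4 + 1) + 4^4; = 1280; G_2 = 1280−1 = 1279
step 2: 1279 = 4^(4 + 1) + 3·4^3 + 3·4^2 + 3·4 + 3; sub 5 for 4: 5^(5 + 1) + 3·5^3 + 3·5^2 + 3·5 + 3; = 16093; G_3 = 16093−1 = 16092
step 3: 16092 = 5^(5 + 1) + 3·5^3 + 3·5^2 + 3·5 + 2; sub 6 for 5: 6^(6 + 1) + 3·6^3 + 3·6^2 + 3·6 + 2; = 280712; G_4 = 280712−1 = 280711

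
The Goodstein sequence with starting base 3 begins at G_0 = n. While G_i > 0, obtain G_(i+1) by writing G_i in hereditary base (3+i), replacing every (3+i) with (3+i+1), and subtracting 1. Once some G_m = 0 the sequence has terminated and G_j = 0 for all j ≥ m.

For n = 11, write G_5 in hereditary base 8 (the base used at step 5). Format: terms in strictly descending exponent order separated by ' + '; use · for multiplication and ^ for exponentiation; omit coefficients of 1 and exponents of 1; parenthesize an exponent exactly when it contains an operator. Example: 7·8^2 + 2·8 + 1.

5·8 + 3

[0] 11 ≡ 3^2 + 2 (base 3). Lift 4: 18. −1: 17.
[1] 17 ≡ 4^2 + 1 (base 4). Lift 5: 26. −1: 25.
[2] 25 ≡ 5^2 (base 5). Lift 6: 36. −1: 35.
[3] 35 ≡ 5·6 + 5 (base 6). Lift 7: 40. −1: 39.
[4] 39 ≡ 5·7 + 4 (base 7). Lift 8: 44. −1: 43.
[5] 43 ≡ 5·8 + 3 (base 8). Lift 9: 48. −1: 47.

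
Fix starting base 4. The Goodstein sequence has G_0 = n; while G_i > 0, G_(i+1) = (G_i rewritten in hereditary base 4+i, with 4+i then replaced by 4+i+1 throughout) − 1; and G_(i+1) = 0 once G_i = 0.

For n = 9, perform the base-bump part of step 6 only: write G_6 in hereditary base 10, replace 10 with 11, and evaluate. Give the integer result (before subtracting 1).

G_0=9  [base 4] 2·4 + 1  →[4↦5]→  2·5 + 1 = 11  −1 ⇒ G_1=10
G_1=10  [base 5] 2·5  →[5↦6]→  2·6 = 12  −1 ⇒ G_2=11
G_2=11  [base 6] 6 + 5  →[6↦7]→  7 + 5 = 12  −1 ⇒ G_3=11
G_3=11  [base 7] 7 + 4  →[7↦8]→  8 + 4 = 12  −1 ⇒ G_4=11
G_4=11  [base 8] 8 + 3  →[8↦9]→  9 + 3 = 12  −1 ⇒ G_5=11
G_5=11  [base 9] 9 + 2  →[9↦10]→  10 + 2 = 12  −1 ⇒ G_6=11
G_6=11  [base 10] 10 + 1  →[10↦11]→  11 + 1 = 12  −1 ⇒ G_7=11

12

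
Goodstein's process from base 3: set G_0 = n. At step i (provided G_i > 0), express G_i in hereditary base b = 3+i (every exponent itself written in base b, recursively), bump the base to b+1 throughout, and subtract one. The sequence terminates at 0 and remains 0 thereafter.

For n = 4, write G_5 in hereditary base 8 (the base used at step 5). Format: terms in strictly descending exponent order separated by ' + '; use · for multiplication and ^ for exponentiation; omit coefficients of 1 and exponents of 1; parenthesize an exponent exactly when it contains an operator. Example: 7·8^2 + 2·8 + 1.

G_0 = 4. HB_3(4) = 3 + 1. Bump = 5. G_1 = 4.
G_1 = 4. HB_4(4) = 4. Bump = 5. G_2 = 4.
G_2 = 4. HB_5(4) = 4. Bump = 4. G_3 = 3.
G_3 = 3. HB_6(3) = 3. Bump = 3. G_4 = 2.
G_4 = 2. HB_7(2) = 2. Bump = 2. G_5 = 1.
G_5 = 1. HB_8(1) = 1. Bump = 1. G_6 = 0.

1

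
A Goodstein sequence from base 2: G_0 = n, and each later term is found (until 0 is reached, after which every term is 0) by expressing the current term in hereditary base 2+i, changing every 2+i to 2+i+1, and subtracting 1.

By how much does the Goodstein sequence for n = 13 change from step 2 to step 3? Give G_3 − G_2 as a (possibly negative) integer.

i=0: 13 = 2^(2 + 1) + 2^2 + 1 (b=2); 2→3: 3^(3 + 1) + 3^3 + 1 = 109; 109−1 = 108
i=1: 108 = 3^(3 + 1) + 3^3 (b=3); 3→4: 4^(4 + 1) + 4^4 = 1280; 1280−1 = 1279
i=2: 1279 = 4^(4 + 1) + 3·4^3 + 3·4^2 + 3·4 + 3 (b=4); 4→5: 5^(5 + 1) + 3·5^3 + 3·5^2 + 3·5 + 3 = 16093; 16093−1 = 16092

14813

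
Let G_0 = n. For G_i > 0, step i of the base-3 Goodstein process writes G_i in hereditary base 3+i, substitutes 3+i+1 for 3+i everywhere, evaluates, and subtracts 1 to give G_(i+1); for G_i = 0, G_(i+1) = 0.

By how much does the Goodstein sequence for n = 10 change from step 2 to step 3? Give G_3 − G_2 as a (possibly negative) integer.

(0) 10|_3 = 3^2 + 1 ↦ 4^2 + 1|_4 = 17 ⇒ 16
(1) 16|_4 = 4^2 ↦ 5^2|_5 = 25 ⇒ 24
(2) 24|_5 = 4·5 + 4 ↦ 4·6 + 4|_6 = 28 ⇒ 27

3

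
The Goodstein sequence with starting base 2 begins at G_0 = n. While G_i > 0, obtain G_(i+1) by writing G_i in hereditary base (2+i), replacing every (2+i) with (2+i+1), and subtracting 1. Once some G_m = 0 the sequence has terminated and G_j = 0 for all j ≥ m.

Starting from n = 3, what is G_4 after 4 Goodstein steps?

3 —HB2→ 2 + 1 —bump→ 3 + 1 = 4 —(−1)→ 3
3 —HB3→ 3 —bump→ 4 = 4 —(−1)→ 3
3 —HB4→ 3 —bump→ 3 = 3 —(−1)→ 2
2 —HB5→ 2 —bump→ 2 = 2 —(−1)→ 1
1 —HB6→ 1 —bump→ 1 = 1 —(−1)→ 0

1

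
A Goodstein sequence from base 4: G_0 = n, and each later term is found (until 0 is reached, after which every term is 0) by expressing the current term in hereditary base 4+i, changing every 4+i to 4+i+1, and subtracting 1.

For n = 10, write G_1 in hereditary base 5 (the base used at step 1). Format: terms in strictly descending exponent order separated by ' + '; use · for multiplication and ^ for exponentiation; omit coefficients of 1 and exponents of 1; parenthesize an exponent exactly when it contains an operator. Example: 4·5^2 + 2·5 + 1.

2·5 + 1

G_0=10  [base 4] 2·4 + 2  →[4↦5]→  2·5 + 2 = 12  −1 ⇒ G_1=11
G_1=11  [base 5] 2·5 + 1  →[5↦6]→  2·6 + 1 = 13  −1 ⇒ G_2=12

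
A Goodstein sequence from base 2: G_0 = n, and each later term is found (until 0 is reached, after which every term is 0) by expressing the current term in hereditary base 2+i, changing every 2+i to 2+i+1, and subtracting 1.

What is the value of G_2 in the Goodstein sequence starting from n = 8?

553

G_0=8  [base 2] 2^(2 + 1)  →[2↦3]→  3^(3 + 1) = 81  −1 ⇒ G_1=80
G_1=80  [base 3] 2·3^3 + 2·3^2 + 2·3 + 2  →[3↦4]→  2·4^4 + 2·4^2 + 2·4 + 2 = 554  −1 ⇒ G_2=553
G_2=553  [base 4] 2·4^4 + 2·4^2 + 2·4 + 1  →[4↦5]→  2·5^5 + 2·5^2 + 2·5 + 1 = 6311  −1 ⇒ G_3=6310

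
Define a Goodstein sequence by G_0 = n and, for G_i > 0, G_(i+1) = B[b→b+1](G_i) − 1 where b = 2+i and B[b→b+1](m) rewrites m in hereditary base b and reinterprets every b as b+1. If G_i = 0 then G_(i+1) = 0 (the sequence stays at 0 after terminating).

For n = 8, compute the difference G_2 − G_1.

473

(0) 8|_2 = 2^(2 + 1) ↦ 3^(3 + 1)|_3 = 81 ⇒ 80
(1) 80|_3 = 2·3^3 + 2·3^2 + 2·3 + 2 ↦ 2·4^4 + 2·4^2 + 2·4 + 2|_4 = 554 ⇒ 553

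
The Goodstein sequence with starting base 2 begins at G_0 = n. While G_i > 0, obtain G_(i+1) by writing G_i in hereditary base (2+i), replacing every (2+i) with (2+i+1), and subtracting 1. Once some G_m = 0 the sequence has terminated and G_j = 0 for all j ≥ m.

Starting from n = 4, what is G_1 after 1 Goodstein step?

26

G_0=4  [base 2] 2^2  →[2↦3]→  3^3 = 27  −1 ⇒ G_1=26
G_1=26  [base 3] 2·3^2 + 2·3 + 2  →[3↦4]→  2·4^2 + 2·4 + 2 = 42  −1 ⇒ G_2=41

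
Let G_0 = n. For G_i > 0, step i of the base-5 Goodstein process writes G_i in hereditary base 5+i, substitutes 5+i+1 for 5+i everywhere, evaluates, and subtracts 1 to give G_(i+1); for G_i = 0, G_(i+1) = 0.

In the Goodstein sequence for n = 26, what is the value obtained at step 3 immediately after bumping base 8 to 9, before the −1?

59

i=0: 26 = 5^2 + 1 (b=5); 5→6: 6^2 + 1 = 37; 37−1 = 36
i=1: 36 = 6^2 (b=6); 6→7: 7^2 = 49; 49−1 = 48
i=2: 48 = 6·7 + 6 (b=7); 7→8: 6·8 + 6 = 54; 54−1 = 53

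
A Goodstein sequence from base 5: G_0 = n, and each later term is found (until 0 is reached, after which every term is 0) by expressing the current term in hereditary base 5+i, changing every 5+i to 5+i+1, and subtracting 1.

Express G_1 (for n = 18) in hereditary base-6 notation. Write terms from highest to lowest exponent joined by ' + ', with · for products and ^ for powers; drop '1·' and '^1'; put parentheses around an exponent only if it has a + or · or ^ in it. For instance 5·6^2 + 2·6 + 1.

18 —HB5→ 3·5 + 3 —bump→ 3·6 + 3 = 21 —(−1)→ 20
20 —HB6→ 3·6 + 2 —bump→ 3·7 + 2 = 23 —(−1)→ 22

3·6 + 2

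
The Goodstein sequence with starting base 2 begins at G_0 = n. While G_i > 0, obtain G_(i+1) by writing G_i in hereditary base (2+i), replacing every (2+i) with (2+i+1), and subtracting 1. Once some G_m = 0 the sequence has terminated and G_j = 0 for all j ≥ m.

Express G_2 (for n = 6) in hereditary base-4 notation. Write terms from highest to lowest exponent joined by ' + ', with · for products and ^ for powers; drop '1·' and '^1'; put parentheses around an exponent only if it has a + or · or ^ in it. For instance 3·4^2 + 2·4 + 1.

4^4 + 1

6 —HB2→ 2^2 + 2 —bump→ 3^3 + 3 = 30 —(−1)→ 29
29 —HB3→ 3^3 + 2 —bump→ 4^4 + 2 = 258 —(−1)→ 257
257 —HB4→ 4^4 + 1 —bump→ 5^5 + 1 = 3126 —(−1)→ 3125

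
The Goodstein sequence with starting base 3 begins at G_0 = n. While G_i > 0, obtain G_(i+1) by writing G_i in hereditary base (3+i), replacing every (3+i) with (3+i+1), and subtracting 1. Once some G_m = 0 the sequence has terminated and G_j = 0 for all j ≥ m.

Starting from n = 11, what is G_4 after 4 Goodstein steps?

G_0 = 11. HB_3(11) = 3^2 + 2. Bump = 18. G_1 = 17.
G_1 = 17. HB_4(17) = 4^2 + 1. Bump = 26. G_2 = 25.
G_2 = 25. HB_5(25) = 5^2. Bump = 36. G_3 = 35.
G_3 = 35. HB_6(35) = 5·6 + 5. Bump = 40. G_4 = 39.
G_4 = 39. HB_7(39) = 5·7 + 4. Bump = 44. G_5 = 43.

39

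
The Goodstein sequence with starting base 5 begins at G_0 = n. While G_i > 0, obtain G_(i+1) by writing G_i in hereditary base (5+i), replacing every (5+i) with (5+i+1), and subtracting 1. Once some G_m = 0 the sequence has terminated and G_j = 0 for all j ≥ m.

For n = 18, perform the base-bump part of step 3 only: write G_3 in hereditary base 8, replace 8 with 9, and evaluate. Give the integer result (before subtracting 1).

(0) 18|_5 = 3·5 + 3 ↦ 3·6 + 3|_6 = 21 ⇒ 20
(1) 20|_6 = 3·6 + 2 ↦ 3·7 + 2|_7 = 23 ⇒ 22
(2) 22|_7 = 3·7 + 1 ↦ 3·8 + 1|_8 = 25 ⇒ 24
(3) 24|_8 = 3·8 ↦ 3·9|_9 = 27 ⇒ 26

27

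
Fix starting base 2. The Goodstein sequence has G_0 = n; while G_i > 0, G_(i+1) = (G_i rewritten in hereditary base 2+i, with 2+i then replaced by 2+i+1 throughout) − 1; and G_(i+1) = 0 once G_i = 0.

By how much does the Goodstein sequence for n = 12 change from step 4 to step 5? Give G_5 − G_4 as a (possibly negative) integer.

5484891

i=0: 12 = 2^(2 + 1) + 2^2 (b=2); 2→3: 3^(3 + 1) + 3^3 = 108; 108−1 = 107
i=1: 107 = 3^(3 + 1) + 2·3^2 + 2·3 + 2 (b=3); 3→4: 4^(4 + 1) + 2·4^2 + 2·4 + 2 = 1066; 1066−1 = 1065
i=2: 1065 = 4^(4 + 1) + 2·4^2 + 2·4 + 1 (b=4); 4→5: 5^(5 + 1) + 2·5^2 + 2·5 + 1 = 15686; 15686−1 = 15685
i=3: 15685 = 5^(5 + 1) + 2·5^2 + 2·5 (b=5); 5→6: 6^(6 + 1) + 2·6^2 + 2·6 = 280020; 280020−1 = 280019
i=4: 280019 = 6^(6 + 1) + 2·6^2 + 6 + 5 (b=6); 6→7: 7^(7 + 1) + 2·7^2 + 7 + 5 = 5764911; 5764911−1 = 5764910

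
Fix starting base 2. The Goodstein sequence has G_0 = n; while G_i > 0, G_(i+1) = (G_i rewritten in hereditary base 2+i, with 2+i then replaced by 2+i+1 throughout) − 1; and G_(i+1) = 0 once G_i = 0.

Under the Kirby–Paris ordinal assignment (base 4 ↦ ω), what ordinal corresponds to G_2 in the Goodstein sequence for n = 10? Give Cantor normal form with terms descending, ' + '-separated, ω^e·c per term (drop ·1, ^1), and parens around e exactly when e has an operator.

(0) 10|_2 = 2^(2 + 1) + 2 ↦ 3^(3 + 1) + 3|_3 = 84 ⇒ 83
(1) 83|_3 = 3^(3 + 1) + 2 ↦ 4^(4 + 1) + 2|_4 = 1026 ⇒ 1025
(2) 1025|_4 = 4^(4 + 1) + 1 ↦ 5^(5 + 1) + 1|_5 = 15626 ⇒ 15625

ω^(ω + 1) + 1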